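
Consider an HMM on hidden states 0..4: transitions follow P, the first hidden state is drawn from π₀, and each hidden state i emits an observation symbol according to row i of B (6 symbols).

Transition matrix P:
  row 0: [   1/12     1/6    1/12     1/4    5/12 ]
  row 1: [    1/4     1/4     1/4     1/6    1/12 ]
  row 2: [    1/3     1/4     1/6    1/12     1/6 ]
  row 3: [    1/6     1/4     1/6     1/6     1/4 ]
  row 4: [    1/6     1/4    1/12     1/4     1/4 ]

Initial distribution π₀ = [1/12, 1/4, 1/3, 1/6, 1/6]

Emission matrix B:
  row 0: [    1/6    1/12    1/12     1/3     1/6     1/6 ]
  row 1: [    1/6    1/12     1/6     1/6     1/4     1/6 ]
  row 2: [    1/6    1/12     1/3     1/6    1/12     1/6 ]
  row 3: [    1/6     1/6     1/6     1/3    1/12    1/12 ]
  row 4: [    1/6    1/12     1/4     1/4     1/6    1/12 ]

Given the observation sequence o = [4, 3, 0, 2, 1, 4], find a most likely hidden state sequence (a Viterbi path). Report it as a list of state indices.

t=0: δ = [1.389e-02, 6.250e-02, 2.778e-02, 1.389e-02, 2.778e-02]  (obs o_0=4)
t=1: δ = [5.208e-03, 2.604e-03, 2.604e-03, 3.472e-03, 1.736e-03]  ψ = [1, 1, 1, 1, 4]  (obs o_1=3)
t=2: δ = [1.447e-04, 1.447e-04, 1.085e-04, 2.170e-04, 3.617e-04]  ψ = [2, 0, 1, 0, 0]  (obs o_2=0)
t=3: δ = [5.023e-06, 1.507e-05, 1.206e-05, 1.507e-05, 2.261e-05]  ψ = [4, 4, 1, 4, 4]  (obs o_3=2)
t=4: δ = [3.349e-07, 4.710e-07, 3.140e-07, 9.419e-07, 4.710e-07]  ψ = [2, 4, 1, 4, 4]  (obs o_4=1)
t=5: δ = [2.616e-08, 5.887e-08, 1.308e-08, 1.308e-08, 3.925e-08]  ψ = [3, 3, 3, 3, 3]  (obs o_5=4)
backtrack: best end state = 1; path = [1, 0, 4, 4, 3, 1]

path = [1, 0, 4, 4, 3, 1]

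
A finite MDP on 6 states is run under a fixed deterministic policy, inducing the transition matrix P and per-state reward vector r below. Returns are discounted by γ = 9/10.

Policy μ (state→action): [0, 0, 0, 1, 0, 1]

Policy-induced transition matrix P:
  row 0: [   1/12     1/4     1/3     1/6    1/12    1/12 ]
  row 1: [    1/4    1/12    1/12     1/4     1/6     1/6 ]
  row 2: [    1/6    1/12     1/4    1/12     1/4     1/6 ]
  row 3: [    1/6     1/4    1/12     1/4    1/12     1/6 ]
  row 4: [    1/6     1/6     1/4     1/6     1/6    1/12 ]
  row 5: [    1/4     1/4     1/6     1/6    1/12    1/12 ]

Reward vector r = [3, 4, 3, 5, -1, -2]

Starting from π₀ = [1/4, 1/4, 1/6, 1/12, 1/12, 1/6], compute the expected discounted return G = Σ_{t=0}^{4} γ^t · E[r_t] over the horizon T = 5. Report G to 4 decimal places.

G = 9.4578

t=0: π = [0.2500, 0.2500, 0.1667, 0.0833, 0.0833, 0.1667], E[r] = 2.2500, γ^t·E[r] = 2.250000, running G = 2.250000
t=1: π = [0.1806, 0.1736, 0.2014, 0.1806, 0.1389, 0.1250], E[r] = 2.3542, γ^t·E[r] = 2.118750, running G = 4.368750
t=2: π = [0.1765, 0.1759, 0.1956, 0.1794, 0.1429, 0.1296], E[r] = 2.3148, γ^t·E[r] = 1.875000, running G = 6.243750
t=3: π = [0.1774, 0.1762, 0.1947, 0.1800, 0.1425, 0.1292], E[r] = 2.3199, γ^t·E[r] = 1.691191, running G = 7.934941
t=4: π = [0.1773, 0.1763, 0.1947, 0.1801, 0.1423, 0.1292], E[r] = 2.3210, γ^t·E[r] = 1.522829, running G = 9.457770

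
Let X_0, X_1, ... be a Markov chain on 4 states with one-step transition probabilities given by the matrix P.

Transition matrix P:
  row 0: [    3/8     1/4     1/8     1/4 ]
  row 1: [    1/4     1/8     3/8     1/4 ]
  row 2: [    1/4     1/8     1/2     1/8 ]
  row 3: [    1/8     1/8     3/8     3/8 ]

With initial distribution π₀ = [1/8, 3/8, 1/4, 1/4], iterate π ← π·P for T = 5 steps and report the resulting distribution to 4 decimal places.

π = [0.2522, 0.1565, 0.3566, 0.2347]

t=0: π = [0.1250, 0.3750, 0.2500, 0.2500]
t=1: π = [0.2344, 0.1406, 0.3750, 0.2500]
t=2: π = [0.2480, 0.1543, 0.3633, 0.2344]
t=3: π = [0.2517, 0.1560, 0.3584, 0.2339]
t=4: π = [0.2522, 0.1565, 0.3569, 0.2344]
t=5: π = [0.2522, 0.1565, 0.3566, 0.2347]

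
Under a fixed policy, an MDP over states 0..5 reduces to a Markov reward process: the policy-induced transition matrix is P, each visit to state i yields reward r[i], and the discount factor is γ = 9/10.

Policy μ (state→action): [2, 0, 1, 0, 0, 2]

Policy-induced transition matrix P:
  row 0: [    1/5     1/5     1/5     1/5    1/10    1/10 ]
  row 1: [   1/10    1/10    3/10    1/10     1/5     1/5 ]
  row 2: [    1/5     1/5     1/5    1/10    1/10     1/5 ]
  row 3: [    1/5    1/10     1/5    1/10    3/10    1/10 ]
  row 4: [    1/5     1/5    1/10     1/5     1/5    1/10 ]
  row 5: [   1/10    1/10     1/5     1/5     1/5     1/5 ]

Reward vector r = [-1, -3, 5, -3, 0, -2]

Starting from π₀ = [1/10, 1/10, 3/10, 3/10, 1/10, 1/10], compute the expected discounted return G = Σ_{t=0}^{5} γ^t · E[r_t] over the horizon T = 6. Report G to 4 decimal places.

t=0: π = [0.1000, 0.1000, 0.3000, 0.3000, 0.1000, 0.1000], E[r] = 0.0000, γ^t·E[r] = 0.000000, running G = 0.000000
t=1: π = [0.1800, 0.1500, 0.2000, 0.1300, 0.1900, 0.1500], E[r] = -0.3200, γ^t·E[r] = -0.288000, running G = -0.288000
t=2: π = [0.1700, 0.1570, 0.1960, 0.1520, 0.1750, 0.1500], E[r] = -0.4170, γ^t·E[r] = -0.337770, running G = -0.625770
t=3: π = [0.1693, 0.1541, 0.1982, 0.1495, 0.1786, 0.1503], E[r] = -0.3897, γ^t·E[r] = -0.284091, running G = -0.909861
t=4: π = [0.1696, 0.1546, 0.1976, 0.1498, 0.1782, 0.1503], E[r] = -0.3956, γ^t·E[r] = -0.259566, running G = -1.169428
t=5: π = [0.1695, 0.1545, 0.1976, 0.1498, 0.1783, 0.1502], E[r] = -0.3948, γ^t·E[r] = -0.233120, running G = -1.402548

G = -1.4025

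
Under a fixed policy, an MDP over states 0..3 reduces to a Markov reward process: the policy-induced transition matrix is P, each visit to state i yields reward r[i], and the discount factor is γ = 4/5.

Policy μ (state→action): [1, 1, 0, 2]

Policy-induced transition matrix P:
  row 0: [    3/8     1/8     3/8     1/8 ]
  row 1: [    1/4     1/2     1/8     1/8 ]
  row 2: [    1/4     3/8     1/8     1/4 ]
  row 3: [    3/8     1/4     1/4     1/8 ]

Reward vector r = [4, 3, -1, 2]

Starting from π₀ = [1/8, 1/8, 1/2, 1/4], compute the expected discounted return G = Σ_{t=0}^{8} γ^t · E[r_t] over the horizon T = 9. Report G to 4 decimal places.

t=0: π = [0.1250, 0.1250, 0.5000, 0.2500], E[r] = 0.8750, γ^t·E[r] = 0.875000, running G = 0.875000
t=1: π = [0.2969, 0.3281, 0.1875, 0.1875], E[r] = 2.3594, γ^t·E[r] = 1.887500, running G = 2.762500
t=2: π = [0.3105, 0.3184, 0.2227, 0.1484], E[r] = 2.2715, γ^t·E[r] = 1.453750, running G = 4.216250
t=3: π = [0.3074, 0.3186, 0.2212, 0.1528], E[r] = 2.2698, γ^t·E[r] = 1.162125, running G = 5.378375
t=4: π = [0.3075, 0.3189, 0.2209, 0.1526], E[r] = 2.2711, γ^t·E[r] = 0.930238, running G = 6.308613
t=5: π = [0.3075, 0.3189, 0.2210, 0.1526], E[r] = 2.2711, γ^t·E[r] = 0.744179, running G = 7.052791
t=6: π = [0.3075, 0.3189, 0.2210, 0.1526], E[r] = 2.2711, γ^t·E[r] = 0.595346, running G = 7.648138
t=7: π = [0.3075, 0.3189, 0.2210, 0.1526], E[r] = 2.2711, γ^t·E[r] = 0.476278, running G = 8.124415
t=8: π = [0.3075, 0.3189, 0.2210, 0.1526], E[r] = 2.2711, γ^t·E[r] = 0.381022, running G = 8.505438

G = 8.5054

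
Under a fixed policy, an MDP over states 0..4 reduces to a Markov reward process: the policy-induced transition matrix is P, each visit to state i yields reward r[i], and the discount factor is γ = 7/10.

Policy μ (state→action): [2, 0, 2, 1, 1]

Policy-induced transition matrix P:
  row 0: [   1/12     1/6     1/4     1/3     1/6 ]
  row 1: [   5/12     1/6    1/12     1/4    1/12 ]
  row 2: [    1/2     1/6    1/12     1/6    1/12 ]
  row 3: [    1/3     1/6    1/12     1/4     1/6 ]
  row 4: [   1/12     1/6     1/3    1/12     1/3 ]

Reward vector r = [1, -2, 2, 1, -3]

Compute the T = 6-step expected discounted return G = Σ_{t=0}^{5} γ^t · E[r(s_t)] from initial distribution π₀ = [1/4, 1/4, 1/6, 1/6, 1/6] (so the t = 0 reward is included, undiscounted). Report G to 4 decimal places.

G = -0.2239

t=0: π = [0.2500, 0.2500, 0.1667, 0.1667, 0.1667], E[r] = -0.2500, γ^t·E[r] = -0.250000, running G = -0.250000
t=1: π = [0.2778, 0.1667, 0.1667, 0.2292, 0.1597], E[r] = 0.0278, γ^t·E[r] = 0.019444, running G = -0.230556
t=2: π = [0.2656, 0.1667, 0.1696, 0.2326, 0.1655], E[r] = 0.0075, γ^t·E[r] = 0.003686, running G = -0.226869
t=3: π = [0.2677, 0.1667, 0.1690, 0.2304, 0.1662], E[r] = 0.0041, γ^t·E[r] = 0.001389, running G = -0.225480
t=4: π = [0.2669, 0.1667, 0.1695, 0.2305, 0.1664], E[r] = 0.0039, γ^t·E[r] = 0.000937, running G = -0.224543
t=5: π = [0.2671, 0.1667, 0.1694, 0.2304, 0.1664], E[r] = 0.0039, γ^t·E[r] = 0.000651, running G = -0.223892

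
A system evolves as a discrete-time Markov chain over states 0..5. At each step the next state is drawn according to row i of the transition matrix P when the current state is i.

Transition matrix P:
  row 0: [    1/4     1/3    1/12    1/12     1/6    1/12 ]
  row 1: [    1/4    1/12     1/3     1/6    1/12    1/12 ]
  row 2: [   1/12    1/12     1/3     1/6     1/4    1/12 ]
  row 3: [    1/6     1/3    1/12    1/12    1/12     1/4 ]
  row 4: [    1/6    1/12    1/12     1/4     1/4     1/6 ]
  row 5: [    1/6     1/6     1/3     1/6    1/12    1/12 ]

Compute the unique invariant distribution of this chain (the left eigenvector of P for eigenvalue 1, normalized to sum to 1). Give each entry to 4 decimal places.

Balance equations π_j = Σ_i π_i·P[i][j]:
  π_0 = 1/4·π_0 + 1/4·π_1 + 1/12·π_2 + 1/6·π_3 + 1/6·π_4 + 1/6·π_5
  π_1 = 1/3·π_0 + 1/12·π_1 + 1/12·π_2 + 1/3·π_3 + 1/12·π_4 + 1/6·π_5
  π_2 = 1/12·π_0 + 1/3·π_1 + 1/3·π_2 + 1/12·π_3 + 1/12·π_4 + 1/3·π_5
  π_3 = 1/12·π_0 + 1/6·π_1 + 1/6·π_2 + 1/12·π_3 + 1/4·π_4 + 1/6·π_5
  π_4 = 1/6·π_0 + 1/12·π_1 + 1/4·π_2 + 1/12·π_3 + 1/4·π_4 + 1/12·π_5
  normalize: π_0 + π_1 + π_2 + π_3 + π_4 + π_5 = 1
Solving the linear system gives exactly π = [3373/18875, 9982/56625, 11923/56625, 1726/11325, 9059/56625, 2304/18875].

π = [0.1787, 0.1763, 0.2106, 0.1524, 0.1600, 0.1221]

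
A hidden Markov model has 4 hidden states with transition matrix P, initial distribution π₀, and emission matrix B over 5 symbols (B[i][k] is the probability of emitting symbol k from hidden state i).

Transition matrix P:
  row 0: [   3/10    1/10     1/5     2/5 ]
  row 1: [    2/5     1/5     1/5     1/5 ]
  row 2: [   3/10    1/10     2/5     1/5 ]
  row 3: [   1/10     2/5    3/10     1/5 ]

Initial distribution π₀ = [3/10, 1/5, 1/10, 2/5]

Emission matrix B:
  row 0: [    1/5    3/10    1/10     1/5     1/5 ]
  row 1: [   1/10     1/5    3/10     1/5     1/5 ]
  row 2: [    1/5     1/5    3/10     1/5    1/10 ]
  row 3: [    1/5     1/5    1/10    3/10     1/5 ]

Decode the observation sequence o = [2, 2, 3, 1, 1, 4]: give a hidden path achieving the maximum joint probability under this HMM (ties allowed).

path = [3, 1, 0, 0, 0, 3]

t=0: δ = [3.000e-02, 6.000e-02, 3.000e-02, 4.000e-02]  (obs o_0=2)
t=1: δ = [2.400e-03, 4.800e-03, 3.600e-03, 1.200e-03]  ψ = [1, 3, 1, 0]  (obs o_1=2)
t=2: δ = [3.840e-04, 1.920e-04, 2.880e-04, 2.880e-04]  ψ = [1, 1, 2, 0]  (obs o_2=3)
t=3: δ = [3.456e-05, 2.304e-05, 2.304e-05, 3.072e-05]  ψ = [0, 3, 2, 0]  (obs o_3=1)
t=4: δ = [3.110e-06, 2.458e-06, 1.843e-06, 2.765e-06]  ψ = [0, 3, 2, 0]  (obs o_4=1)
t=5: δ = [1.966e-07, 2.212e-07, 8.294e-08, 2.488e-07]  ψ = [1, 3, 3, 0]  (obs o_5=4)
backtrack: best end state = 3; path = [3, 1, 0, 0, 0, 3]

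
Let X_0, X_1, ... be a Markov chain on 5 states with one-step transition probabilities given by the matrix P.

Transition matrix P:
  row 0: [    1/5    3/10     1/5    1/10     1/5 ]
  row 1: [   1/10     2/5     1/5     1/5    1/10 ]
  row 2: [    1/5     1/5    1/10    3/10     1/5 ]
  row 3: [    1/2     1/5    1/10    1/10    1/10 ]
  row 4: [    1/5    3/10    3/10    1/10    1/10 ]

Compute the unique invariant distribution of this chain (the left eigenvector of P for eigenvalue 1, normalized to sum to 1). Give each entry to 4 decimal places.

Balance equations π_j = Σ_i π_i·P[i][j]:
  π_0 = 1/5·π_0 + 1/10·π_1 + 1/5·π_2 + 1/2·π_3 + 1/5·π_4
  π_1 = 3/10·π_0 + 2/5·π_1 + 1/5·π_2 + 1/5·π_3 + 3/10·π_4
  π_2 = 1/5·π_0 + 1/5·π_1 + 1/10·π_2 + 1/10·π_3 + 3/10·π_4
  π_3 = 1/10·π_0 + 1/5·π_1 + 3/10·π_2 + 1/10·π_3 + 1/10·π_4
  normalize: π_0 + π_1 + π_2 + π_3 + π_4 = 1
Solving the linear system gives exactly π = [2466/11203, 3305/11203, 2011/11203, 109/659, 1568/11203].

π = [0.2201, 0.2950, 0.1795, 0.1654, 0.1400]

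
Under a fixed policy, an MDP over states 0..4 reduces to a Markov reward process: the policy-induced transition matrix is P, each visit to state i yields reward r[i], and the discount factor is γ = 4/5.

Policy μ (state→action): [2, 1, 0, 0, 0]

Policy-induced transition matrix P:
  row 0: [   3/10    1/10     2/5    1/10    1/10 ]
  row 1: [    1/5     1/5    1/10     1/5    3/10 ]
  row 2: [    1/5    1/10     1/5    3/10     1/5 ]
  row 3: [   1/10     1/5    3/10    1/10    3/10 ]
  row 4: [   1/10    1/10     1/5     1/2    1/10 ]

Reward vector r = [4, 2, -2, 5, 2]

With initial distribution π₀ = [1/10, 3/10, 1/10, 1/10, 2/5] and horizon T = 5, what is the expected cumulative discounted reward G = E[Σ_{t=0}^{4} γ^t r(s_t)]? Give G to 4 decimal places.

G = 7.2993

t=0: π = [0.1000, 0.3000, 0.1000, 0.1000, 0.4000], E[r] = 2.1000, γ^t·E[r] = 2.100000, running G = 2.100000
t=1: π = [0.1600, 0.1400, 0.2000, 0.3100, 0.1900], E[r] = 2.4500, γ^t·E[r] = 1.960000, running G = 4.060000
t=2: π = [0.1660, 0.1450, 0.2490, 0.2300, 0.2100], E[r] = 2.0260, γ^t·E[r] = 1.296640, running G = 5.356640
t=3: π = [0.1726, 0.1375, 0.2417, 0.2483, 0.1999], E[r] = 2.1233, γ^t·E[r] = 1.087130, running G = 6.443770
t=4: π = [0.1724, 0.1386, 0.2456, 0.2421, 0.2013], E[r] = 2.0886, γ^t·E[r] = 0.855503, running G = 7.299272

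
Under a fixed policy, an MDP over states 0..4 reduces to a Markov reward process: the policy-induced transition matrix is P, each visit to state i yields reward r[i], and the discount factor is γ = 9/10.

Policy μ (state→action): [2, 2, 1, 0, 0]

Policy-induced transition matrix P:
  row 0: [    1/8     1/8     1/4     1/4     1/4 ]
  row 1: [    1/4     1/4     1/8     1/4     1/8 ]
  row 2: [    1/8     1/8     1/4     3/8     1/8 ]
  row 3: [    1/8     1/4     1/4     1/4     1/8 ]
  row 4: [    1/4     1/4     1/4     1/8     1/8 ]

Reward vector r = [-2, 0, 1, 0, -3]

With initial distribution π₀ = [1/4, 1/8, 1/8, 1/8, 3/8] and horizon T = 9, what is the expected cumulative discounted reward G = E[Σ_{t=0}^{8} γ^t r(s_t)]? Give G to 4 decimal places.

G = -4.3809

t=0: π = [0.2500, 0.1250, 0.1250, 0.1250, 0.3750], E[r] = -1.5000, γ^t·E[r] = -1.500000, running G = -1.500000
t=1: π = [0.1875, 0.2031, 0.2344, 0.2188, 0.1563], E[r] = -0.6094, γ^t·E[r] = -0.548438, running G = -2.048438
t=2: π = [0.1699, 0.1973, 0.2246, 0.2598, 0.1484], E[r] = -0.5605, γ^t·E[r] = -0.454043, running G = -2.502480
t=3: π = [0.1682, 0.2007, 0.2253, 0.2595, 0.1462], E[r] = -0.5498, γ^t·E[r] = -0.400808, running G = -2.903288
t=4: π = [0.1684, 0.2008, 0.2249, 0.2599, 0.1460], E[r] = -0.5499, γ^t·E[r] = -0.360787, running G = -3.264075
t=5: π = [0.1684, 0.2008, 0.2249, 0.2599, 0.1460], E[r] = -0.5499, γ^t·E[r] = -0.324738, running G = -3.588813
t=6: π = [0.1684, 0.2008, 0.2249, 0.2599, 0.1460], E[r] = -0.5500, γ^t·E[r] = -0.292271, running G = -3.881083
t=7: π = [0.1684, 0.2008, 0.2249, 0.2599, 0.1460], E[r] = -0.5500, γ^t·E[r] = -0.263045, running G = -4.144129
t=8: π = [0.1684, 0.2008, 0.2249, 0.2599, 0.1460], E[r] = -0.5500, γ^t·E[r] = -0.236741, running G = -4.380870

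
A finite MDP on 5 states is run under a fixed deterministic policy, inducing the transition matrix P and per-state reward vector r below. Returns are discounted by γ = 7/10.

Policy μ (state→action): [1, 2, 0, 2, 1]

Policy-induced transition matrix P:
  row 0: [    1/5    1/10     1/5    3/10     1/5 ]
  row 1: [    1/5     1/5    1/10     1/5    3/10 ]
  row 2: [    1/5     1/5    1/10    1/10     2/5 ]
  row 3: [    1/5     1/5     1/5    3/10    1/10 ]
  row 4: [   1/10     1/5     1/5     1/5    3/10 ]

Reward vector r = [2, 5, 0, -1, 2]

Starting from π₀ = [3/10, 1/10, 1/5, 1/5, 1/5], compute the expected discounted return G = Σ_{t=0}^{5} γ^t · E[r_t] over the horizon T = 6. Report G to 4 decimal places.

G = 4.2538

t=0: π = [0.3000, 0.1000, 0.2000, 0.2000, 0.2000], E[r] = 1.3000, γ^t·E[r] = 1.300000, running G = 1.300000
t=1: π = [0.1800, 0.1700, 0.1700, 0.2300, 0.2500], E[r] = 1.4800, γ^t·E[r] = 1.036000, running G = 2.336000
t=2: π = [0.1750, 0.1820, 0.1660, 0.2240, 0.2530], E[r] = 1.5420, γ^t·E[r] = 0.755580, running G = 3.091580
t=3: π = [0.1747, 0.1825, 0.1652, 0.2233, 0.2543], E[r] = 1.5472, γ^t·E[r] = 0.530690, running G = 3.622270
t=4: π = [0.1746, 0.1825, 0.1652, 0.2233, 0.2544], E[r] = 1.5473, γ^t·E[r] = 0.371504, running G = 3.993774
t=5: π = [0.1746, 0.1825, 0.1652, 0.2233, 0.2544], E[r] = 1.5474, γ^t·E[r] = 0.260071, running G = 4.253845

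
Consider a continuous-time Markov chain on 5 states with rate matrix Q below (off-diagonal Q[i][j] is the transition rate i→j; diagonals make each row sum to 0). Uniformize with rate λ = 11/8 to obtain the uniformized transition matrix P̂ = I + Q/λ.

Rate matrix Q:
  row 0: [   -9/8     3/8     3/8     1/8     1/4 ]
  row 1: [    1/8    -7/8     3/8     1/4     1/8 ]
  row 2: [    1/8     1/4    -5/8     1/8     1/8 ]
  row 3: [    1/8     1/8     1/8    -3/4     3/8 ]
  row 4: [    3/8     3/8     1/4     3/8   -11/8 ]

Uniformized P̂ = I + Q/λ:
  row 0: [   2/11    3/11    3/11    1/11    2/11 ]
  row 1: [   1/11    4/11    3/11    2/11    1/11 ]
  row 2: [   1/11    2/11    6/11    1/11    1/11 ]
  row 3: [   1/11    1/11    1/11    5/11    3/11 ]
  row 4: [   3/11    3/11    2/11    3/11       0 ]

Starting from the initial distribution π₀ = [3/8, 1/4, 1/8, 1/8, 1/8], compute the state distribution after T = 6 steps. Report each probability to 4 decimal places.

t=0: π = [0.3750, 0.2500, 0.1250, 0.1250, 0.1250]
t=1: π = [0.1477, 0.2614, 0.2727, 0.1818, 0.1364]
t=2: π = [0.1291, 0.2386, 0.3017, 0.2056, 0.1250]
t=3: π = [0.1254, 0.2296, 0.3063, 0.2101, 0.1287]
t=4: π = [0.1257, 0.2276, 0.3064, 0.2116, 0.1288]
t=5: π = [0.1258, 0.2271, 0.3061, 0.2120, 0.1291]
t=6: π = [0.1258, 0.2270, 0.3059, 0.2121, 0.1291]

π = [0.1258, 0.2270, 0.3059, 0.2121, 0.1291]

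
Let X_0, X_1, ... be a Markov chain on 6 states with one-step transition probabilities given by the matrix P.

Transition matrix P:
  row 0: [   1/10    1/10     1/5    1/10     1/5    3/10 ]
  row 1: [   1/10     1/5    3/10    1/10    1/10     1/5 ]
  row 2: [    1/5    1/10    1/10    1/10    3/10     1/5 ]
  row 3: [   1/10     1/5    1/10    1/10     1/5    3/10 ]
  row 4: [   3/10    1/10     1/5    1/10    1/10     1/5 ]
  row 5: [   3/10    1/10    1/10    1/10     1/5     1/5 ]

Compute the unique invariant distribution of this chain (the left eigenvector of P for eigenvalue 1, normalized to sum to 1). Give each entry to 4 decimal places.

π = [0.1994, 0.1222, 0.1629, 0.1000, 0.1855, 0.2299]

Balance equations π_j = Σ_i π_i·P[i][j]:
  π_0 = 1/10·π_0 + 1/10·π_1 + 1/5·π_2 + 1/10·π_3 + 3/10·π_4 + 3/10·π_5
  π_1 = 1/10·π_0 + 1/5·π_1 + 1/10·π_2 + 1/5·π_3 + 1/10·π_4 + 1/10·π_5
  π_2 = 1/5·π_0 + 3/10·π_1 + 1/10·π_2 + 1/10·π_3 + 1/5·π_4 + 1/10·π_5
  π_3 = 1/10·π_0 + 1/10·π_1 + 1/10·π_2 + 1/10·π_3 + 1/10·π_4 + 1/10·π_5
  π_4 = 1/5·π_0 + 1/10·π_1 + 3/10·π_2 + 1/5·π_3 + 1/10·π_4 + 1/5·π_5
  normalize: π_0 + π_1 + π_2 + π_3 + π_4 + π_5 = 1
Solving the linear system gives exactly π = [23669/118710, 11/90, 9671/59355, 1/10, 2447/13190, 13648/59355].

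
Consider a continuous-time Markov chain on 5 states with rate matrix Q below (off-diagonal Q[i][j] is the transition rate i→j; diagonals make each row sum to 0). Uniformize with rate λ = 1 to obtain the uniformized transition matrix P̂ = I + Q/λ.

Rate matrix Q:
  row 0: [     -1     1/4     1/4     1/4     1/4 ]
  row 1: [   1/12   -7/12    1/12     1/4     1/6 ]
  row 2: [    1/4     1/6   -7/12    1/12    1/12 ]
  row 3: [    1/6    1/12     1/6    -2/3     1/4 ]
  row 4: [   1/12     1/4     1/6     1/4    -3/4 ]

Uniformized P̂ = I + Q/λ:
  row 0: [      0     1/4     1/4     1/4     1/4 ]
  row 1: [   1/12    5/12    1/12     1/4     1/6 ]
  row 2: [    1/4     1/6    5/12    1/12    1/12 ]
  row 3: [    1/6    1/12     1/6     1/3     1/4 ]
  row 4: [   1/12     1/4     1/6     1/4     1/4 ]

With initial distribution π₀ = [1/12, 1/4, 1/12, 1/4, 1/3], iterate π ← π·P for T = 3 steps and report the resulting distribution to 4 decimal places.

t=0: π = [0.0833, 0.2500, 0.0833, 0.2500, 0.3333]
t=1: π = [0.1111, 0.2431, 0.1736, 0.2569, 0.2153]
t=2: π = [0.1244, 0.2332, 0.1991, 0.2425, 0.2008]
t=3: π = [0.1264, 0.2319, 0.2074, 0.2370, 0.1974]

π = [0.1264, 0.2319, 0.2074, 0.2370, 0.1974]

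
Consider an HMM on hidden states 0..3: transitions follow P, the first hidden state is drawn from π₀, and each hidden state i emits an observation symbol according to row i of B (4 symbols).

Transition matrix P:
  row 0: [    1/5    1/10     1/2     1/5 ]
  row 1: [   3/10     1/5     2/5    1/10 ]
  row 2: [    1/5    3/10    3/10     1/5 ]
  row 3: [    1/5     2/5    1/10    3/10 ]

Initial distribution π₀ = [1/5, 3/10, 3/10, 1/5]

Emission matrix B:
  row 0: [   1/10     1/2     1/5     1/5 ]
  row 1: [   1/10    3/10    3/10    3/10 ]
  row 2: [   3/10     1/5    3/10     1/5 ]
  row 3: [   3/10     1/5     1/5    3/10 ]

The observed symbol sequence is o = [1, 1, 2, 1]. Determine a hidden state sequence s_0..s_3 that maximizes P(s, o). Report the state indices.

path = [1, 0, 2, 0]

t=0: δ = [1.000e-01, 9.000e-02, 6.000e-02, 4.000e-02]  (obs o_0=1)
t=1: δ = [1.350e-02, 5.400e-03, 1.000e-02, 4.000e-03]  ψ = [1, 1, 0, 0]  (obs o_1=1)
t=2: δ = [5.400e-04, 9.000e-04, 2.025e-03, 5.400e-04]  ψ = [0, 2, 0, 0]  (obs o_2=2)
t=3: δ = [2.025e-04, 1.823e-04, 1.215e-04, 8.100e-05]  ψ = [2, 2, 2, 2]  (obs o_3=1)
backtrack: best end state = 0; path = [1, 0, 2, 0]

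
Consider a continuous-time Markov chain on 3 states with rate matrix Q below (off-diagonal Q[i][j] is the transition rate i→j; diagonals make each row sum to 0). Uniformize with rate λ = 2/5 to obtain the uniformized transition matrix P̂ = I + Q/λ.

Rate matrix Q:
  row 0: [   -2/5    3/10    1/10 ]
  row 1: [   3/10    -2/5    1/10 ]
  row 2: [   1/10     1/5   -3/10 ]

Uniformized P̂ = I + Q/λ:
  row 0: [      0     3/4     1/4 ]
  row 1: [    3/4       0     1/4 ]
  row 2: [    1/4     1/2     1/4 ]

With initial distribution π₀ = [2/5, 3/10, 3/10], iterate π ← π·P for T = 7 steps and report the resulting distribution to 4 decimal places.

π = [0.3470, 0.4030, 0.2500]

t=0: π = [0.4000, 0.3000, 0.3000]
t=1: π = [0.3000, 0.4500, 0.2500]
t=2: π = [0.4000, 0.3500, 0.2500]
t=3: π = [0.3250, 0.4250, 0.2500]
t=4: π = [0.3813, 0.3688, 0.2500]
t=5: π = [0.3391, 0.4109, 0.2500]
t=6: π = [0.3707, 0.3793, 0.2500]
t=7: π = [0.3470, 0.4030, 0.2500]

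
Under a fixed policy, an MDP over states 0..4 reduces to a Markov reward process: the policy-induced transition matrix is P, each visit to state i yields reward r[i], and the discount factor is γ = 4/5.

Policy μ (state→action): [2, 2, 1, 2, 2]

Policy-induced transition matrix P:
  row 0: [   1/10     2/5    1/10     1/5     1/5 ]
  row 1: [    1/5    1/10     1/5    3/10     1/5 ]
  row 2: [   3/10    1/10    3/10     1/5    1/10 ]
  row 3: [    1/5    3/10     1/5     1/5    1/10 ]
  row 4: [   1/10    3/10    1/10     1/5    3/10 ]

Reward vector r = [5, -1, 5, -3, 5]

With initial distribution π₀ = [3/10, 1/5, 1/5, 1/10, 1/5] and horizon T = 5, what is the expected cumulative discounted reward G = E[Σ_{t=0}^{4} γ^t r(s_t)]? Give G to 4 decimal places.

t=0: π = [0.3000, 0.2000, 0.2000, 0.1000, 0.2000], E[r] = 3.0000, γ^t·E[r] = 3.000000, running G = 3.000000
t=1: π = [0.1700, 0.2500, 0.1700, 0.2200, 0.1900], E[r] = 1.7400, γ^t·E[r] = 1.392000, running G = 4.392000
t=2: π = [0.1810, 0.2330, 0.1810, 0.2250, 0.1800], E[r] = 1.8020, γ^t·E[r] = 1.153280, running G = 5.545280
t=3: π = [0.1820, 0.2353, 0.1820, 0.2233, 0.1774], E[r] = 1.8018, γ^t·E[r] = 0.922522, running G = 6.467802
t=4: π = [0.1823, 0.2347, 0.1823, 0.2235, 0.1772], E[r] = 1.8033, γ^t·E[r] = 0.738640, running G = 7.206441

G = 7.2064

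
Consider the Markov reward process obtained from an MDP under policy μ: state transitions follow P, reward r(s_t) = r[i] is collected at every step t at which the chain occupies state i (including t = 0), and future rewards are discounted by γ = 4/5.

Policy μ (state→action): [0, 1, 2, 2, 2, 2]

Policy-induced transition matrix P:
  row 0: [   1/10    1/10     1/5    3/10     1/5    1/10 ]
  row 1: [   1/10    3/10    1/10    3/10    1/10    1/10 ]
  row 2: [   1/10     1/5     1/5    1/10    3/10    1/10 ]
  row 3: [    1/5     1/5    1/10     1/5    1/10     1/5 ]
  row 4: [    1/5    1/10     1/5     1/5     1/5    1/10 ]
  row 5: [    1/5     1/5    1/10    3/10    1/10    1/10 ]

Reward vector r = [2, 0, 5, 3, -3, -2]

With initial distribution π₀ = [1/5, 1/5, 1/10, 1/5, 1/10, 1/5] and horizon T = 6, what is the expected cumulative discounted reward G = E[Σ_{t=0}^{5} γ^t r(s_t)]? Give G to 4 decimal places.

t=0: π = [0.2000, 0.2000, 0.1000, 0.2000, 0.1000, 0.2000], E[r] = 0.8000, γ^t·E[r] = 0.800000, running G = 0.800000
t=1: π = [0.1500, 0.1900, 0.1400, 0.2500, 0.1500, 0.1200], E[r] = 1.0600, γ^t·E[r] = 0.848000, running G = 1.648000
t=2: π = [0.1520, 0.1890, 0.1440, 0.2320, 0.1580, 0.1250], E[r] = 0.9960, γ^t·E[r] = 0.637440, running G = 2.285440
t=3: π = [0.1515, 0.1879, 0.1454, 0.2322, 0.1598, 0.1232], E[r] = 1.0008, γ^t·E[r] = 0.512410, running G = 2.797850
t=4: π = [0.1515, 0.1877, 0.1457, 0.2317, 0.1602, 0.1232], E[r] = 0.9995, γ^t·E[r] = 0.409387, running G = 3.207237
t=5: π = [0.1515, 0.1876, 0.1457, 0.2317, 0.1603, 0.1232], E[r] = 0.9995, γ^t·E[r] = 0.327511, running G = 3.534748

G = 3.5347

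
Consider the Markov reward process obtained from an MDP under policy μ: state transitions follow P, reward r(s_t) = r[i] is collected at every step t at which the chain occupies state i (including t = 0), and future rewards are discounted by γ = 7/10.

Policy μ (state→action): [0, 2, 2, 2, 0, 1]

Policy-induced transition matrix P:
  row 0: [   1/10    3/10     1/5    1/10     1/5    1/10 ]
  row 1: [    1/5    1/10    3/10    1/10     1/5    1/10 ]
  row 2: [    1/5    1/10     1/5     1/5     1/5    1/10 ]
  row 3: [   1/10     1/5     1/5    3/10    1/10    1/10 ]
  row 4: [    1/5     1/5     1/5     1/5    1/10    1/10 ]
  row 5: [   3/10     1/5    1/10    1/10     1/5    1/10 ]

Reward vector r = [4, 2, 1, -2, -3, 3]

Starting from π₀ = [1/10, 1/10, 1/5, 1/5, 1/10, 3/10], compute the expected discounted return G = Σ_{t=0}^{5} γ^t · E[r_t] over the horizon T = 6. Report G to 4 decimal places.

G = 2.4565

t=0: π = [0.1000, 0.1000, 0.2000, 0.2000, 0.1000, 0.3000], E[r] = 1.0000, γ^t·E[r] = 1.000000, running G = 1.000000
t=1: π = [0.2000, 0.1800, 0.1800, 0.1700, 0.1700, 0.1000], E[r] = 0.7900, γ^t·E[r] = 0.553000, running G = 1.553000
t=2: π = [0.1730, 0.1840, 0.2080, 0.1690, 0.1660, 0.1000], E[r] = 0.7320, γ^t·E[r] = 0.358680, running G = 1.911680
t=3: π = [0.1758, 0.1781, 0.2084, 0.1712, 0.1665, 0.1000], E[r] = 0.7259, γ^t·E[r] = 0.248984, running G = 2.160664
t=4: π = [0.1753, 0.1789, 0.2078, 0.1717, 0.1662, 0.1000], E[r] = 0.7247, γ^t·E[r] = 0.174005, running G = 2.334669
t=5: π = [0.1753, 0.1789, 0.2079, 0.1718, 0.1662, 0.1000], E[r] = 0.7247, γ^t·E[r] = 0.121797, running G = 2.456466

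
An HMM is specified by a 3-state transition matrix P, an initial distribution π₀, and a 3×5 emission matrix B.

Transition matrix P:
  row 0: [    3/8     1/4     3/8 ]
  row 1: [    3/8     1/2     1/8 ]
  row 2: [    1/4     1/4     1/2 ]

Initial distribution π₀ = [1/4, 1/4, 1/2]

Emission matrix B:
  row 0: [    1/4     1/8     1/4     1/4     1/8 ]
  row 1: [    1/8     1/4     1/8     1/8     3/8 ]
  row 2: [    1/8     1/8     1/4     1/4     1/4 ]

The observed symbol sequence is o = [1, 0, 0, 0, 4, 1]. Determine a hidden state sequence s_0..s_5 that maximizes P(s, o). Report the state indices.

t=0: δ = [3.125e-02, 6.250e-02, 6.250e-02]  (obs o_0=1)
t=1: δ = [5.859e-03, 3.906e-03, 3.906e-03]  ψ = [1, 1, 2]  (obs o_1=0)
t=2: δ = [5.493e-04, 2.441e-04, 2.747e-04]  ψ = [0, 1, 0]  (obs o_2=0)
t=3: δ = [5.150e-05, 1.717e-05, 2.575e-05]  ψ = [0, 0, 0]  (obs o_3=0)
t=4: δ = [2.414e-06, 4.828e-06, 4.828e-06]  ψ = [0, 0, 0]  (obs o_4=4)
t=5: δ = [2.263e-07, 6.035e-07, 3.017e-07]  ψ = [1, 1, 2]  (obs o_5=1)
backtrack: best end state = 1; path = [1, 0, 0, 0, 1, 1]

path = [1, 0, 0, 0, 1, 1]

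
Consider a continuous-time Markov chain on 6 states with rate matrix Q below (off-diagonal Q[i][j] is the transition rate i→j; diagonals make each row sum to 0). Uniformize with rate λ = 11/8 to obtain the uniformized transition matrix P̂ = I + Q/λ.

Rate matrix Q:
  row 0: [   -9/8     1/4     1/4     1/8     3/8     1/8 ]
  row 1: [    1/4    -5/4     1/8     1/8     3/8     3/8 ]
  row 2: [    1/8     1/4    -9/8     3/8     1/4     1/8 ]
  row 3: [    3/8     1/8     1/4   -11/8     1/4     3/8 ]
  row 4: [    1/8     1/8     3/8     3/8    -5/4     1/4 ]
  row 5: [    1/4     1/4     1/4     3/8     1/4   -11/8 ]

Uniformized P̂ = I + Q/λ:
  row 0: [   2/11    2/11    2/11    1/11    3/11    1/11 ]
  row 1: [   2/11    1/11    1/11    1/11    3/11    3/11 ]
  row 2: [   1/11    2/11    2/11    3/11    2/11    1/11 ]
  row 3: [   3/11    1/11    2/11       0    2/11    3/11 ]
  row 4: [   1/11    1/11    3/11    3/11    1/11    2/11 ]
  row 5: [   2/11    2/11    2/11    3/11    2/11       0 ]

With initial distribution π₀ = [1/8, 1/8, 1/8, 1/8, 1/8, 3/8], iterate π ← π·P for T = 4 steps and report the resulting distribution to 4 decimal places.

t=0: π = [0.1250, 0.1250, 0.1250, 0.1250, 0.1250, 0.3750]
t=1: π = [0.1705, 0.1477, 0.1818, 0.1932, 0.1932, 0.1136]
t=2: π = [0.1653, 0.1333, 0.1860, 0.1622, 0.1932, 0.1601]
t=3: π = [0.1621, 0.1374, 0.1873, 0.1742, 0.1914, 0.1476]
t=4: π = [0.1632, 0.1361, 0.1867, 0.1708, 0.1916, 0.1515]

π = [0.1632, 0.1361, 0.1867, 0.1708, 0.1916, 0.1515]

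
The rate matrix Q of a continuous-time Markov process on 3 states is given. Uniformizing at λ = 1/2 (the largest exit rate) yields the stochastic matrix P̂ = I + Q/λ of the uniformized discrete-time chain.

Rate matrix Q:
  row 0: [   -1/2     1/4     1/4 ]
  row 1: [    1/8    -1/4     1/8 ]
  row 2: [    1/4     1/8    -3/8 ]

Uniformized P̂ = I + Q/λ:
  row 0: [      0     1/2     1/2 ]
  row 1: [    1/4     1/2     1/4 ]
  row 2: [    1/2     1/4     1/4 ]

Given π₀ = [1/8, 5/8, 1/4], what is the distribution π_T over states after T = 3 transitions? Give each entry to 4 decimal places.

π = [0.2676, 0.4199, 0.3125]

t=0: π = [0.1250, 0.6250, 0.2500]
t=1: π = [0.2813, 0.4375, 0.2813]
t=2: π = [0.2500, 0.4297, 0.3203]
t=3: π = [0.2676, 0.4199, 0.3125]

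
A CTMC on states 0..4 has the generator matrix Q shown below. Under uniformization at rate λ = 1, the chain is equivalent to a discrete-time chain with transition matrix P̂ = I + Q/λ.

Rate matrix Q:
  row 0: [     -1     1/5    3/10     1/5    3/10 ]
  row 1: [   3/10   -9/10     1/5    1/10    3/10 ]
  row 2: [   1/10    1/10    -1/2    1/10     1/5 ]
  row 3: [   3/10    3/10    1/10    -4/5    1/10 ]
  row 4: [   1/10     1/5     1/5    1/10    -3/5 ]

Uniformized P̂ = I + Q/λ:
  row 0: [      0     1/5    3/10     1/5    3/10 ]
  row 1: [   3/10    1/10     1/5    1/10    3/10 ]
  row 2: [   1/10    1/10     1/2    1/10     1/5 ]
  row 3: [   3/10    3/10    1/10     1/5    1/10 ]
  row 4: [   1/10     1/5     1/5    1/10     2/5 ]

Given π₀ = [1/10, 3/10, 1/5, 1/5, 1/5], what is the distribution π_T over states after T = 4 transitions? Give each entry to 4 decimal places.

t=0: π = [0.1000, 0.3000, 0.2000, 0.2000, 0.2000]
t=1: π = [0.1900, 0.1700, 0.2500, 0.1300, 0.2600]
t=2: π = [0.1410, 0.1710, 0.2810, 0.1320, 0.2750]
t=3: π = [0.1465, 0.1680, 0.2852, 0.1273, 0.2730]
t=4: π = [0.1444, 0.1674, 0.2875, 0.1274, 0.2733]

π = [0.1444, 0.1674, 0.2875, 0.1274, 0.2733]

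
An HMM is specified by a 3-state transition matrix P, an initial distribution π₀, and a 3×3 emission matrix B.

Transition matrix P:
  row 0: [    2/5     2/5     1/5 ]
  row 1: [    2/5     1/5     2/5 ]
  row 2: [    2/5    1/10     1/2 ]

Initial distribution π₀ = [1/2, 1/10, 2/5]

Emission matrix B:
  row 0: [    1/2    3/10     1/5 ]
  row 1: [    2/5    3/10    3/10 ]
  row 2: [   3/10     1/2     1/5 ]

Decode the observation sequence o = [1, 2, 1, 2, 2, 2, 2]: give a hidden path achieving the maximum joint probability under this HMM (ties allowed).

path = [2, 2, 2, 2, 2, 2, 2]

t=0: δ = [1.500e-01, 3.000e-02, 2.000e-01]  (obs o_0=1)
t=1: δ = [1.600e-02, 1.800e-02, 2.000e-02]  ψ = [2, 0, 2]  (obs o_1=2)
t=2: δ = [2.400e-03, 1.920e-03, 5.000e-03]  ψ = [2, 0, 2]  (obs o_2=1)
t=3: δ = [4.000e-04, 2.880e-04, 5.000e-04]  ψ = [2, 0, 2]  (obs o_3=2)
t=4: δ = [4.000e-05, 4.800e-05, 5.000e-05]  ψ = [2, 0, 2]  (obs o_4=2)
t=5: δ = [4.000e-06, 4.800e-06, 5.000e-06]  ψ = [2, 0, 2]  (obs o_5=2)
t=6: δ = [4.000e-07, 4.800e-07, 5.000e-07]  ψ = [2, 0, 2]  (obs o_6=2)
backtrack: best end state = 2; path = [2, 2, 2, 2, 2, 2, 2]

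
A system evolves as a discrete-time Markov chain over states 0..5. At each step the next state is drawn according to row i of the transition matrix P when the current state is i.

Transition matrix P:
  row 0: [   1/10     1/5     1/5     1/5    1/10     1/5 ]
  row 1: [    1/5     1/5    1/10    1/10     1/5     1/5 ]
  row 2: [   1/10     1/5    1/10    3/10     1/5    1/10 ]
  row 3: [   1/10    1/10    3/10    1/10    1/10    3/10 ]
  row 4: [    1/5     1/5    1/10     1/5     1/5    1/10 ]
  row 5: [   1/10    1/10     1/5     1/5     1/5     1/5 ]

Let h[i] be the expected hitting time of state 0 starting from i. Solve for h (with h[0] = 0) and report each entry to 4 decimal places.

First-step conditioning: h[0] = 0; for i ≠ 0, h[i] = 1 + Σ_k P[i][k]·h[k].
  h[1] = 1 + 1/5·h[1] + 1/10·h[2] + 1/10·h[3] + 1/5·h[4] + 1/5·h[5]
  h[2] = 1 + 1/5·h[1] + 1/10·h[2] + 3/10·h[3] + 1/5·h[4] + 1/10·h[5]
  h[3] = 1 + 1/10·h[1] + 3/10·h[2] + 1/10·h[3] + 1/10·h[4] + 3/10·h[5]
  h[4] = 1 + 1/5·h[1] + 1/10·h[2] + 1/5·h[3] + 1/5·h[4] + 1/10·h[5]
  h[5] = 1 + 1/10·h[1] + 1/5·h[2] + 1/5·h[3] + 1/5·h[4] + 1/5·h[5]
Solving the 5×5 linear system over states ≠ 0 gives exactly h = [0, 19378/2903, 21598/2903, 22000/2903, 19398/2903, 21800/2903] (h[0] = 0 is the target).

h = [0.0000, 6.6752, 7.4399, 7.5784, 6.6821, 7.5095]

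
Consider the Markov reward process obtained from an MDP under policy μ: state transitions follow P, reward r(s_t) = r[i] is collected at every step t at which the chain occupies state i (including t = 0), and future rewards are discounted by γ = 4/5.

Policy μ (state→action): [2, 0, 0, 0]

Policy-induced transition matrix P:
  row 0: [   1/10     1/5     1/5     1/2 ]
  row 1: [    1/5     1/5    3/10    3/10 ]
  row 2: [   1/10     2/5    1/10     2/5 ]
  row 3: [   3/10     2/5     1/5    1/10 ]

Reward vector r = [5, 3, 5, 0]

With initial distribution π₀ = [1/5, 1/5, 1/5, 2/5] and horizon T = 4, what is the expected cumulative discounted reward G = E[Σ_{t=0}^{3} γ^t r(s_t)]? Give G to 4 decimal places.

G = 8.3030

t=0: π = [0.2000, 0.2000, 0.2000, 0.4000], E[r] = 2.6000, γ^t·E[r] = 2.600000, running G = 2.600000
t=1: π = [0.2000, 0.3200, 0.2000, 0.2800], E[r] = 2.9600, γ^t·E[r] = 2.368000, running G = 4.968000
t=2: π = [0.1880, 0.2960, 0.2120, 0.3040], E[r] = 2.8880, γ^t·E[r] = 1.848320, running G = 6.816320
t=3: π = [0.1904, 0.3032, 0.2084, 0.2980], E[r] = 2.9036, γ^t·E[r] = 1.486643, running G = 8.302963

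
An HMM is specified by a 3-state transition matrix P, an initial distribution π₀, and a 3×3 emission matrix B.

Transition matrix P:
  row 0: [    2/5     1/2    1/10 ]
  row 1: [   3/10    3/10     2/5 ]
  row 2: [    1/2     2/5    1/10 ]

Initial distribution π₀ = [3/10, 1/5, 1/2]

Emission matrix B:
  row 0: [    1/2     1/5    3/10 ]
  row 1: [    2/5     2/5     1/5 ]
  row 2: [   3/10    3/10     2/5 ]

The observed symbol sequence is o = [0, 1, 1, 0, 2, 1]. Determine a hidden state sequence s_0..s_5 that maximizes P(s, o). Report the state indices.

t=0: δ = [1.500e-01, 8.000e-02, 1.500e-01]  (obs o_0=0)
t=1: δ = [1.500e-02, 3.000e-02, 9.600e-03]  ψ = [2, 0, 1]  (obs o_1=1)
t=2: δ = [1.800e-03, 3.600e-03, 3.600e-03]  ψ = [1, 1, 1]  (obs o_2=1)
t=3: δ = [9.000e-04, 5.760e-04, 4.320e-04]  ψ = [2, 2, 1]  (obs o_3=0)
t=4: δ = [1.080e-04, 9.000e-05, 9.216e-05]  ψ = [0, 0, 1]  (obs o_4=2)
t=5: δ = [9.216e-06, 2.160e-05, 1.080e-05]  ψ = [2, 0, 1]  (obs o_5=1)
backtrack: best end state = 1; path = [0, 1, 2, 0, 0, 1]

path = [0, 1, 2, 0, 0, 1]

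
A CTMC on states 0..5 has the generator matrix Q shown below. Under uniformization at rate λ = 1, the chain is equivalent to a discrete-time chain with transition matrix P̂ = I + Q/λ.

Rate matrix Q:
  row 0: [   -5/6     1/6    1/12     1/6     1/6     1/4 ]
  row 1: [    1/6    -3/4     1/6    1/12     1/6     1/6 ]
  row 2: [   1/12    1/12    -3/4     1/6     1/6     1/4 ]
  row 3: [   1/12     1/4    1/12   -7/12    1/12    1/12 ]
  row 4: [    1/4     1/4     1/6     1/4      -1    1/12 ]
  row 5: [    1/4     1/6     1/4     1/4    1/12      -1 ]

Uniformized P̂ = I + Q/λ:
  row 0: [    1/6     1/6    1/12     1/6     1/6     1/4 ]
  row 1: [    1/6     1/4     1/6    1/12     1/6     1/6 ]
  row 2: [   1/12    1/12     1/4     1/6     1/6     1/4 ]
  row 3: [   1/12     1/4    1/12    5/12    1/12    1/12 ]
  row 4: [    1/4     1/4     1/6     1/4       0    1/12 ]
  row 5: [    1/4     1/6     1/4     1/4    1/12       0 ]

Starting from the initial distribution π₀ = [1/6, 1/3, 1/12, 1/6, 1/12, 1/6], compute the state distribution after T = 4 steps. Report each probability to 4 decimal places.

t=0: π = [0.1667, 0.3333, 0.0833, 0.1667, 0.0833, 0.1667]
t=1: π = [0.1667, 0.2083, 0.1597, 0.2014, 0.1250, 0.1389]
t=2: π = [0.1586, 0.1979, 0.1609, 0.2216, 0.1175, 0.1435]
t=3: π = [0.1565, 0.1980, 0.1603, 0.2273, 0.1167, 0.1411]
t=4: π = [0.1558, 0.1985, 0.1598, 0.2285, 0.1165, 0.1409]

π = [0.1558, 0.1985, 0.1598, 0.2285, 0.1165, 0.1409]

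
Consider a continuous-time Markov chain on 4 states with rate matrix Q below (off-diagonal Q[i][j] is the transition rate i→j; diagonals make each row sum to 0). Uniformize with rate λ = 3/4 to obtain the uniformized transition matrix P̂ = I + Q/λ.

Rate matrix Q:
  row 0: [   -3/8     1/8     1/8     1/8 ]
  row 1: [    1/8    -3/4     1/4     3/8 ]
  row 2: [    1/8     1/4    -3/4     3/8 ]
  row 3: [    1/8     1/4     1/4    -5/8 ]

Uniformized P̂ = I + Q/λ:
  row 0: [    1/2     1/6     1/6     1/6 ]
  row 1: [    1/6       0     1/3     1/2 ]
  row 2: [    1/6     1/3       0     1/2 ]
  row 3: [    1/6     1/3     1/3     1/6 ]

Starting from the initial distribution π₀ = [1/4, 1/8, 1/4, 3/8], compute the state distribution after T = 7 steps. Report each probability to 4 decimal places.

π = [0.2500, 0.2188, 0.2187, 0.3125]

t=0: π = [0.2500, 0.1250, 0.2500, 0.3750]
t=1: π = [0.2500, 0.2500, 0.2083, 0.2917]
t=2: π = [0.2500, 0.2083, 0.2222, 0.3194]
t=3: π = [0.2500, 0.2222, 0.2176, 0.3102]
t=4: π = [0.2500, 0.2176, 0.2191, 0.3133]
t=5: π = [0.2500, 0.2191, 0.2186, 0.3122]
t=6: π = [0.2500, 0.2186, 0.2188, 0.3126]
t=7: π = [0.2500, 0.2188, 0.2187, 0.3125]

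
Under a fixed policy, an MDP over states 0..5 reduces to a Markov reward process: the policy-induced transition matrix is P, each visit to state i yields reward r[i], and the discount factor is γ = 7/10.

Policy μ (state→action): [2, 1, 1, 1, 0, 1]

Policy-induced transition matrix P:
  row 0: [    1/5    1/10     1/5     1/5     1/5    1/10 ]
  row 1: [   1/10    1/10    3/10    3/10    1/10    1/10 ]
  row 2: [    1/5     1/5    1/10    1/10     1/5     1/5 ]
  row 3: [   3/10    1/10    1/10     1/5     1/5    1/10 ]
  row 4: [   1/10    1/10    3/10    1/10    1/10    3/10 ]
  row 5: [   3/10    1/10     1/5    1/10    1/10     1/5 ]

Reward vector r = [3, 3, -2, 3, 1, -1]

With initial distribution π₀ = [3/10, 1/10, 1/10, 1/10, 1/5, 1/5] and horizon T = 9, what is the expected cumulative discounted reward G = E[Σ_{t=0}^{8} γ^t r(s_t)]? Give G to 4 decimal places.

t=0: π = [0.3000, 0.1000, 0.1000, 0.1000, 0.2000, 0.2000], E[r] = 1.3000, γ^t·E[r] = 1.300000, running G = 1.300000
t=1: π = [0.2000, 0.1100, 0.2100, 0.1600, 0.1500, 0.1700], E[r] = 0.9700, γ^t·E[r] = 0.679000, running G = 1.979000
t=2: π = [0.2070, 0.1210, 0.1890, 0.1580, 0.1570, 0.1680], E[r] = 1.0690, γ^t·E[r] = 0.523810, running G = 2.502810
t=3: π = [0.2048, 0.1189, 0.1931, 0.1607, 0.1554, 0.1671], E[r] = 1.0553, γ^t·E[r] = 0.361968, running G = 2.864778
t=4: π = [0.2054, 0.1193, 0.1921, 0.1603, 0.1559, 0.1671], E[r] = 1.0596, γ^t·E[r] = 0.254417, running G = 3.119195
t=5: π = [0.2052, 0.1192, 0.1923, 0.1604, 0.1558, 0.1671], E[r] = 1.0587, γ^t·E[r] = 0.177938, running G = 3.297133
t=6: π = [0.2053, 0.1192, 0.1922, 0.1604, 0.1558, 0.1671], E[r] = 1.0589, γ^t·E[r] = 0.124580, running G = 3.421713
t=7: π = [0.2052, 0.1192, 0.1922, 0.1604, 0.1558, 0.1671], E[r] = 1.0589, γ^t·E[r] = 0.087202, running G = 3.508915
t=8: π = [0.2052, 0.1192, 0.1922, 0.1604, 0.1558, 0.1671], E[r] = 1.0589, γ^t·E[r] = 0.061042, running G = 3.569957

G = 3.5700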